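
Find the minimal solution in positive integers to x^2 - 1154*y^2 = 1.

(x, y) = (1155, 34)

First expand sqrt(1154) as a continued fraction. With x_i = (sqrt(1154) + m_i)/d_i and (m_0, d_0) = (0, 1): a_0 = floor(sqrt(1154)) = 33, since 33^2 = 1089 <= 1154 < 1156 = 34^2.
Iterate m_{i+1} = d_i*a_i - m_i, d_{i+1} = (1154 - m_{i+1}^2)/d_i, a_{i+1} = floor((a_0 + m_{i+1})/d_{i+1}):
  m_1 = 1*33 - 0 = 33, d_1 = (1154 - 33^2)/1 = 65/1 = 65, a_1 = floor((33 + 33)/65) = 1.
  m_2 = 65*1 - 33 = 32, d_2 = (1154 - 32^2)/65 = 130/65 = 2, a_2 = floor((33 + 32)/2) = 32.
  m_3 = 2*32 - 32 = 32, d_3 = (1154 - 32^2)/2 = 130/2 = 65, a_3 = floor((33 + 32)/65) = 1.
  m_4 = 65*1 - 32 = 33, d_4 = (1154 - 33^2)/65 = 65/65 = 1, a_4 = floor((33 + 33)/1) = 66.
  m_5 = 1*66 - 33 = 33, d_5 = (1154 - 33^2)/1 = 65/1 = 65: (m_5, d_5) = (m_1, d_1) = (33, 65), so from here the quotients repeat a_1, ..., a_4; the period length is 4.
So sqrt(1154) = [33; (1, 32, 1, 66)] with period length k = 4.
k is even, so the fundamental solution of x^2 - 1154y^2 = 1 is (p_{k-1}, q_{k-1}) = (p_3, q_3); compute convergents through index 3.
Convergents (p_i = a_i*p_{i-1} + p_{i-2}, q_i = a_i*q_{i-1} + q_{i-2} with p_{-2}=0, p_{-1}=1, q_{-2}=1, q_{-1}=0):
  i=0: a_0=33, p_0 = 33*1 + 0 = 33, q_0 = 33*0 + 1 = 1.
  i=1: a_1=1, p_1 = 1*33 + 1 = 34, q_1 = 1*1 + 0 = 1.
  i=2: a_2=32, p_2 = 32*34 + 33 = 1121, q_2 = 32*1 + 1 = 33.
  i=3: a_3=1, p_3 = 1*1121 + 34 = 1155, q_3 = 1*33 + 1 = 34.
Check: 1155^2 - 1154*34^2 = 1334025 - 1334024 = 1, so (x, y) = (1155, 34) solves the equation, and by the theorem it is the least positive solution.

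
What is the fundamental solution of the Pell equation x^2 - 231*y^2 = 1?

First expand sqrt(231) as a continued fraction. With x_i = (sqrt(231) + m_i)/d_i and (m_0, d_0) = (0, 1): a_0 = floor(sqrt(231)) = 15, since 15^2 = 225 <= 231 < 256 = 16^2.
Iterate m_{i+1} = d_i*a_i - m_i, d_{i+1} = (231 - m_{i+1}^2)/d_i, a_{i+1} = floor((a_0 + m_{i+1})/d_{i+1}):
  m_1 = 1*15 - 0 = 15, d_1 = (231 - 15^2)/1 = 6/1 = 6, a_1 = floor((15 + 15)/6) = 5.
  m_2 = 6*5 - 15 = 15, d_2 = (231 - 15^2)/6 = 6/6 = 1, a_2 = floor((15 + 15)/1) = 30.
  m_3 = 1*30 - 15 = 15, d_3 = (231 - 15^2)/1 = 6/1 = 6: (m_3, d_3) = (m_1, d_1) = (15, 6), so from here the quotients repeat a_1, a_2; the period length is 2.
So sqrt(231) = [15; (5, 30)] with period length k = 2.
k is even, so the fundamental solution of x^2 - 231y^2 = 1 is (p_{k-1}, q_{k-1}) = (p_1, q_1); compute convergents through index 1.
Convergents (p_i = a_i*p_{i-1} + p_{i-2}, q_i = a_i*q_{i-1} + q_{i-2} with p_{-2}=0, p_{-1}=1, q_{-2}=1, q_{-1}=0):
  i=0: a_0=15, p_0 = 15*1 + 0 = 15, q_0 = 15*0 + 1 = 1.
  i=1: a_1=5, p_1 = 5*15 + 1 = 76, q_1 = 5*1 + 0 = 5.
Check: 76^2 - 231*5^2 = 5776 - 5775 = 1, so (x, y) = (76, 5) solves the equation, and by the theorem it is the least positive solution.

(x, y) = (76, 5)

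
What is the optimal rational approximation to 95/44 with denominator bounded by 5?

Expand x = 95/44 as a continued fraction with the Euclidean algorithm:
  95 = 2*44 + 7, so a_0 = 2.
  44 = 6*7 + 2, so a_1 = 6.
  7 = 3*2 + 1, so a_2 = 3.
  2 = 2*1 + 0, so a_3 = 2.
so x = [2; 6, 3, 2].
Convergents (p_i = a_i*p_{i-1} + p_{i-2}, q_i = a_i*q_{i-1} + q_{i-2} with p_{-2}=0, p_{-1}=1, q_{-2}=1, q_{-1}=0), until the denominator exceeds 5:
  i=0: a_0=2, p_0 = 2*1 + 0 = 2, q_0 = 2*0 + 1 = 1.
  i=1: a_1=6, p_1 = 6*2 + 1 = 13, q_1 = 6*1 + 0 = 6.
q_1 = 6 > 5, so the last convergent with denominator <= 5 is p_0/q_0 = 2/1.
The closest fraction with denominator <= 5 is either p_0/q_0 or the intermediate fraction (k*p_0 + p_{-1})/(k*q_0 + q_{-1}) with the largest k >= 1 whose denominator stays <= 5; these approach x as k grows, and every other convergent or intermediate fraction in range is farther away.
Largest k: floor((5 - q_{-1})/q_0) = floor((5 - 0)/1) = 5 (using the seeds p_{-1} = 1, q_{-1} = 0).
That gives (5*2 + 1)/(5*1 + 0) = 11/5.
Compare the errors: |x - 2/1| = |95*1 - 2*44|/(44*1) = 7/44, and |x - 11/5| = |95*5 - 11*44|/(44*5) = 9/220.
Cross-multiplying, 9*44 = 396 < 1540 = 7*220, so 9/220 is smaller: the intermediate fraction 11/5 is closer to x than 2/1.

11/5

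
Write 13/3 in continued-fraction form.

[4; 3]

Run the Euclidean algorithm on 13 and 3; the successive quotients are the partial quotients a_0, a_1, ... (each step inverts the fractional part left over by the previous one):
  13 = 4*3 + 1, so a_0 = 4.
  3 = 3*1 + 0, so a_1 = 3.
The remainder reaches 0 after 2 divisions, so the expansion has 2 partial quotients, read off in order.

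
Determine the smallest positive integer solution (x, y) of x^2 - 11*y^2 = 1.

(x, y) = (10, 3)

First expand sqrt(11) as a continued fraction. With x_i = (sqrt(11) + m_i)/d_i and (m_0, d_0) = (0, 1): a_0 = floor(sqrt(11)) = 3, since 3^2 = 9 <= 11 < 16 = 4^2.
Iterate m_{i+1} = d_i*a_i - m_i, d_{i+1} = (11 - m_{i+1}^2)/d_i, a_{i+1} = floor((a_0 + m_{i+1})/d_{i+1}):
  m_1 = 1*3 - 0 = 3, d_1 = (11 - 3^2)/1 = 2/1 = 2, a_1 = floor((3 + 3)/2) = 3.
  m_2 = 2*3 - 3 = 3, d_2 = (11 - 3^2)/2 = 2/2 = 1, a_2 = floor((3 + 3)/1) = 6.
  m_3 = 1*6 - 3 = 3, d_3 = (11 - 3^2)/1 = 2/1 = 2: (m_3, d_3) = (m_1, d_1) = (3, 2), so from here the quotients repeat a_1, a_2; the period length is 2.
So sqrt(11) = [3; (3, 6)] with period length k = 2.
k is even, so the fundamental solution of x^2 - 11y^2 = 1 is (p_{k-1}, q_{k-1}) = (p_1, q_1); compute convergents through index 1.
Convergents (p_i = a_i*p_{i-1} + p_{i-2}, q_i = a_i*q_{i-1} + q_{i-2} with p_{-2}=0, p_{-1}=1, q_{-2}=1, q_{-1}=0):
  i=0: a_0=3, p_0 = 3*1 + 0 = 3, q_0 = 3*0 + 1 = 1.
  i=1: a_1=3, p_1 = 3*3 + 1 = 10, q_1 = 3*1 + 0 = 3.
Check: 10^2 - 11*3^2 = 100 - 99 = 1, so (x, y) = (10, 3) solves the equation, and by the theorem it is the least positive solution.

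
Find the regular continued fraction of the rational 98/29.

Run the Euclidean algorithm on 98 and 29; the successive quotients are the partial quotients a_0, a_1, ... (each step inverts the fractional part left over by the previous one):
  98 = 3*29 + 11, so a_0 = 3.
  29 = 2*11 + 7, so a_1 = 2.
  11 = 1*7 + 4, so a_2 = 1.
  7 = 1*4 + 3, so a_3 = 1.
  4 = 1*3 + 1, so a_4 = 1.
  3 = 3*1 + 0, so a_5 = 3.
The remainder reaches 0 after 6 divisions, so the expansion has 6 partial quotients, read off in order.

[3; 2, 1, 1, 1, 3]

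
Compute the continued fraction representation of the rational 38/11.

Run the Euclidean algorithm on 38 and 11; the successive quotients are the partial quotients a_0, a_1, ... (each step inverts the fractional part left over by the previous one):
  38 = 3*11 + 5, so a_0 = 3.
  11 = 2*5 + 1, so a_1 = 2.
  5 = 5*1 + 0, so a_2 = 5.
The remainder reaches 0 after 3 divisions, so the expansion has 3 partial quotients, read off in order.

[3; 2, 5]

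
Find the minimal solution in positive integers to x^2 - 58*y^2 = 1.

(x, y) = (19603, 2574)

First expand sqrt(58) as a continued fraction. With x_i = (sqrt(58) + m_i)/d_i and (m_0, d_0) = (0, 1): a_0 = floor(sqrt(58)) = 7, since 7^2 = 49 <= 58 < 64 = 8^2.
Iterate m_{i+1} = d_i*a_i - m_i, d_{i+1} = (58 - m_{i+1}^2)/d_i, a_{i+1} = floor((a_0 + m_{i+1})/d_{i+1}):
  m_1 = 1*7 - 0 = 7, d_1 = (58 - 7^2)/1 = 9/1 = 9, a_1 = floor((7 + 7)/9) = 1.
  m_2 = 9*1 - 7 = 2, d_2 = (58 - 2^2)/9 = 54/9 = 6, a_2 = floor((7 + 2)/6) = 1.
  m_3 = 6*1 - 2 = 4, d_3 = (58 - 4^2)/6 = 42/6 = 7, a_3 = floor((7 + 4)/7) = 1.
  m_4 = 7*1 - 4 = 3, d_4 = (58 - 3^2)/7 = 49/7 = 7, a_4 = floor((7 + 3)/7) = 1.
  m_5 = 7*1 - 3 = 4, d_5 = (58 - 4^2)/7 = 42/7 = 6, a_5 = floor((7 + 4)/6) = 1.
  m_6 = 6*1 - 4 = 2, d_6 = (58 - 2^2)/6 = 54/6 = 9, a_6 = floor((7 + 2)/9) = 1.
  m_7 = 9*1 - 2 = 7, d_7 = (58 - 7^2)/9 = 9/9 = 1, a_7 = floor((7 + 7)/1) = 14.
  m_8 = 1*14 - 7 = 7, d_8 = (58 - 7^2)/1 = 9/1 = 9: (m_8, d_8) = (m_1, d_1) = (7, 9), so from here the quotients repeat a_1, ..., a_7; the period length is 7.
So sqrt(58) = [7; (1, 1, 1, 1, 1, 1, 14)] with period length k = 7.
k is odd, so (p_{k-1}, q_{k-1}) only solves x^2 - 58y^2 = -1 and the fundamental solution of x^2 - 58y^2 = 1 is (p_{2k-1}, q_{2k-1}) = (p_13, q_13); compute convergents through index 13, running through the period twice.
Convergents (p_i = a_i*p_{i-1} + p_{i-2}, q_i = a_i*q_{i-1} + q_{i-2} with p_{-2}=0, p_{-1}=1, q_{-2}=1, q_{-1}=0):
  i=0: a_0=7, p_0 = 7*1 + 0 = 7, q_0 = 7*0 + 1 = 1.
  i=1: a_1=1, p_1 = 1*7 + 1 = 8, q_1 = 1*1 + 0 = 1.
  i=2: a_2=1, p_2 = 1*8 + 7 = 15, q_2 = 1*1 + 1 = 2.
  i=3: a_3=1, p_3 = 1*15 + 8 = 23, q_3 = 1*2 + 1 = 3.
  i=4: a_4=1, p_4 = 1*23 + 15 = 38, q_4 = 1*3 + 2 = 5.
  i=5: a_5=1, p_5 = 1*38 + 23 = 61, q_5 = 1*5 + 3 = 8.
  i=6: a_6=1, p_6 = 1*61 + 38 = 99, q_6 = 1*8 + 5 = 13.
  i=7: a_7=14, p_7 = 14*99 + 61 = 1447, q_7 = 14*13 + 8 = 190.
  i=8: a_8=1, p_8 = 1*1447 + 99 = 1546, q_8 = 1*190 + 13 = 203.
  i=9: a_9=1, p_9 = 1*1546 + 1447 = 2993, q_9 = 1*203 + 190 = 393.
  i=10: a_10=1, p_10 = 1*2993 + 1546 = 4539, q_10 = 1*393 + 203 = 596.
  i=11: a_11=1, p_11 = 1*4539 + 2993 = 7532, q_11 = 1*596 + 393 = 989.
  i=12: a_12=1, p_12 = 1*7532 + 4539 = 12071, q_12 = 1*989 + 596 = 1585.
  i=13: a_13=1, p_13 = 1*12071 + 7532 = 19603, q_13 = 1*1585 + 989 = 2574.
Indeed p_6^2 - 58*q_6^2 = 9801 - 9802 = -1, not +1.
Check: 19603^2 - 58*2574^2 = 384277609 - 384277608 = 1, so (x, y) = (19603, 2574) solves the equation, and by the theorem it is the least positive solution.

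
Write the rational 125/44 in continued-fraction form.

[2; 1, 5, 3, 2]

Run the Euclidean algorithm on 125 and 44; the successive quotients are the partial quotients a_0, a_1, ... (each step inverts the fractional part left over by the previous one):
  125 = 2*44 + 37, so a_0 = 2.
  44 = 1*37 + 7, so a_1 = 1.
  37 = 5*7 + 2, so a_2 = 5.
  7 = 3*2 + 1, so a_3 = 3.
  2 = 2*1 + 0, so a_4 = 2.
The remainder reaches 0 after 5 divisions, so the expansion has 5 partial quotients, read off in order.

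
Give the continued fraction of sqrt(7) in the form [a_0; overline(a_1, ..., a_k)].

Write x_i = (sqrt(7) + m_i)/d_i with (m_0, d_0) = (0, 1). a_0 = floor(sqrt(7)) = 2, since 2^2 = 4 <= 7 < 9 = 3^2.
Iterate m_{i+1} = d_i*a_i - m_i, d_{i+1} = (7 - m_{i+1}^2)/d_i, a_{i+1} = floor((a_0 + m_{i+1})/d_{i+1}):
  m_1 = 1*2 - 0 = 2, d_1 = (7 - 2^2)/1 = 3/1 = 3, a_1 = floor((2 + 2)/3) = 1.
  m_2 = 3*1 - 2 = 1, d_2 = (7 - 1^2)/3 = 6/3 = 2, a_2 = floor((2 + 1)/2) = 1.
  m_3 = 2*1 - 1 = 1, d_3 = (7 - 1^2)/2 = 6/2 = 3, a_3 = floor((2 + 1)/3) = 1.
  m_4 = 3*1 - 1 = 2, d_4 = (7 - 2^2)/3 = 3/3 = 1, a_4 = floor((2 + 2)/1) = 4.
  m_5 = 1*4 - 2 = 2, d_5 = (7 - 2^2)/1 = 3/1 = 3: (m_5, d_5) = (m_1, d_1) = (2, 3), so from here the quotients repeat a_1, ..., a_4; the period length is 4.
Hence the expansion of sqrt(7) is a_0 = 2 followed by the repeating block 1, 1, 1, 4 (period 4).

[2; overline(1, 1, 1, 4)]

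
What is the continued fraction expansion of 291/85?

Run the Euclidean algorithm on 291 and 85; the successive quotients are the partial quotients a_0, a_1, ... (each step inverts the fractional part left over by the previous one):
  291 = 3*85 + 36, so a_0 = 3.
  85 = 2*36 + 13, so a_1 = 2.
  36 = 2*13 + 10, so a_2 = 2.
  13 = 1*10 + 3, so a_3 = 1.
  10 = 3*3 + 1, so a_4 = 3.
  3 = 3*1 + 0, so a_5 = 3.
The remainder reaches 0 after 6 divisions, so the expansion has 6 partial quotients, read off in order.

[3; 2, 2, 1, 3, 3]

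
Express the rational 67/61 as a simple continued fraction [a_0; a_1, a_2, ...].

Run the Euclidean algorithm on 67 and 61; the successive quotients are the partial quotients a_0, a_1, ... (each step inverts the fractional part left over by the previous one):
  67 = 1*61 + 6, so a_0 = 1.
  61 = 10*6 + 1, so a_1 = 10.
  6 = 6*1 + 0, so a_2 = 6.
The remainder reaches 0 after 3 divisions, so the expansion has 3 partial quotients, read off in order.

[1; 10, 6]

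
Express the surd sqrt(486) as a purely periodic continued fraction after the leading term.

Write x_i = (sqrt(486) + m_i)/d_i with (m_0, d_0) = (0, 1). a_0 = floor(sqrt(486)) = 22, since 22^2 = 484 <= 486 < 529 = 23^2.
Iterate m_{i+1} = d_i*a_i - m_i, d_{i+1} = (486 - m_{i+1}^2)/d_i, a_{i+1} = floor((a_0 + m_{i+1})/d_{i+1}):
  m_1 = 1*22 - 0 = 22, d_1 = (486 - 22^2)/1 = 2/1 = 2, a_1 = floor((22 + 22)/2) = 22.
  m_2 = 2*22 - 22 = 22, d_2 = (486 - 22^2)/2 = 2/2 = 1, a_2 = floor((22 + 22)/1) = 44.
  m_3 = 1*44 - 22 = 22, d_3 = (486 - 22^2)/1 = 2/1 = 2: (m_3, d_3) = (m_1, d_1) = (22, 2), so from here the quotients repeat a_1, a_2; the period length is 2.
Hence the expansion of sqrt(486) is a_0 = 22 followed by the repeating block 22, 44 (period 2).

[22; (22, 44)]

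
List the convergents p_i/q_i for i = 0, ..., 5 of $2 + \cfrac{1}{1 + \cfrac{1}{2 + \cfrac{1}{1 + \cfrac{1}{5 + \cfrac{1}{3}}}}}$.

2/1, 3/1, 8/3, 11/4, 63/23, 200/73

Using the convergent recurrence p_i = a_i*p_{i-1} + p_{i-2}, q_i = a_i*q_{i-1} + q_{i-2} with p_{-2}=0, p_{-1}=1, q_{-2}=1, q_{-1}=0:
  i=0: a_0=2, p_0 = 2*1 + 0 = 2, q_0 = 2*0 + 1 = 1.
  i=1: a_1=1, p_1 = 1*2 + 1 = 3, q_1 = 1*1 + 0 = 1.
  i=2: a_2=2, p_2 = 2*3 + 2 = 8, q_2 = 2*1 + 1 = 3.
  i=3: a_3=1, p_3 = 1*8 + 3 = 11, q_3 = 1*3 + 1 = 4.
  i=4: a_4=5, p_4 = 5*11 + 8 = 63, q_4 = 5*4 + 3 = 23.
  i=5: a_5=3, p_5 = 3*63 + 11 = 200, q_5 = 3*23 + 4 = 73.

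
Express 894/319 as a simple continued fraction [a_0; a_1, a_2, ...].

Run the Euclidean algorithm on 894 and 319; the successive quotients are the partial quotients a_0, a_1, ... (each step inverts the fractional part left over by the previous one):
  894 = 2*319 + 256, so a_0 = 2.
  319 = 1*256 + 63, so a_1 = 1.
  256 = 4*63 + 4, so a_2 = 4.
  63 = 15*4 + 3, so a_3 = 15.
  4 = 1*3 + 1, so a_4 = 1.
  3 = 3*1 + 0, so a_5 = 3.
The remainder reaches 0 after 6 divisions, so the expansion has 6 partial quotients, read off in order.

[2; 1, 4, 15, 1, 3]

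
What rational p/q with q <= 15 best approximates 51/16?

35/11

Expand x = 51/16 as a continued fraction with the Euclidean algorithm:
  51 = 3*16 + 3, so a_0 = 3.
  16 = 5*3 + 1, so a_1 = 5.
  3 = 3*1 + 0, so a_2 = 3.
so x = [3; 5, 3].
Convergents (p_i = a_i*p_{i-1} + p_{i-2}, q_i = a_i*q_{i-1} + q_{i-2} with p_{-2}=0, p_{-1}=1, q_{-2}=1, q_{-1}=0), until the denominator exceeds 15:
  i=0: a_0=3, p_0 = 3*1 + 0 = 3, q_0 = 3*0 + 1 = 1.
  i=1: a_1=5, p_1 = 5*3 + 1 = 16, q_1 = 5*1 + 0 = 5.
  i=2: a_2=3, p_2 = 3*16 + 3 = 51, q_2 = 3*5 + 1 = 16.
q_2 = 16 > 15, so the last convergent with denominator <= 15 is p_1/q_1 = 16/5.
The closest fraction with denominator <= 15 is either p_1/q_1 or the intermediate fraction (k*p_1 + p_0)/(k*q_1 + q_0) with the largest k >= 1 whose denominator stays <= 15; these approach x as k grows, and every other convergent or intermediate fraction in range is farther away.
Largest k: floor((15 - q_0)/q_1) = floor((15 - 1)/5) = 2.
That gives (2*16 + 3)/(2*5 + 1) = 35/11.
Compare the errors: |x - 16/5| = |51*5 - 16*16|/(16*5) = 1/80, and |x - 35/11| = |51*11 - 35*16|/(16*11) = 1/176.
Cross-multiplying, 1*80 = 80 < 176 = 1*176, so 1/176 is smaller: the intermediate fraction 35/11 is closer to x than 16/5.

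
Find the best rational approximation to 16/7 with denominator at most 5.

9/4

Expand x = 16/7 as a continued fraction with the Euclidean algorithm:
  16 = 2*7 + 2, so a_0 = 2.
  7 = 3*2 + 1, so a_1 = 3.
  2 = 2*1 + 0, so a_2 = 2.
so x = [2; 3, 2].
Convergents (p_i = a_i*p_{i-1} + p_{i-2}, q_i = a_i*q_{i-1} + q_{i-2} with p_{-2}=0, p_{-1}=1, q_{-2}=1, q_{-1}=0), until the denominator exceeds 5:
  i=0: a_0=2, p_0 = 2*1 + 0 = 2, q_0 = 2*0 + 1 = 1.
  i=1: a_1=3, p_1 = 3*2 + 1 = 7, q_1 = 3*1 + 0 = 3.
  i=2: a_2=2, p_2 = 2*7 + 2 = 16, q_2 = 2*3 + 1 = 7.
q_2 = 7 > 5, so the last convergent with denominator <= 5 is p_1/q_1 = 7/3.
The closest fraction with denominator <= 5 is either p_1/q_1 or the intermediate fraction (k*p_1 + p_0)/(k*q_1 + q_0) with the largest k >= 1 whose denominator stays <= 5; these approach x as k grows, and every other convergent or intermediate fraction in range is farther away.
Largest k: floor((5 - q_0)/q_1) = floor((5 - 1)/3) = 1.
That gives (1*7 + 2)/(1*3 + 1) = 9/4.
Compare the errors: |x - 7/3| = |16*3 - 7*7|/(7*3) = 1/21, and |x - 9/4| = |16*4 - 9*7|/(7*4) = 1/28.
Cross-multiplying, 1*21 = 21 < 28 = 1*28, so 1/28 is smaller: the intermediate fraction 9/4 is closer to x than 7/3.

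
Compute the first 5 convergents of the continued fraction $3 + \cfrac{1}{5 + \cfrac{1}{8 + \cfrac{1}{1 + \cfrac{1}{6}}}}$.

Using the convergent recurrence p_i = a_i*p_{i-1} + p_{i-2}, q_i = a_i*q_{i-1} + q_{i-2} with p_{-2}=0, p_{-1}=1, q_{-2}=1, q_{-1}=0:
  i=0: a_0=3, p_0 = 3*1 + 0 = 3, q_0 = 3*0 + 1 = 1.
  i=1: a_1=5, p_1 = 5*3 + 1 = 16, q_1 = 5*1 + 0 = 5.
  i=2: a_2=8, p_2 = 8*16 + 3 = 131, q_2 = 8*5 + 1 = 41.
  i=3: a_3=1, p_3 = 1*131 + 16 = 147, q_3 = 1*41 + 5 = 46.
  i=4: a_4=6, p_4 = 6*147 + 131 = 1013, q_4 = 6*46 + 41 = 317.

3/1, 16/5, 131/41, 147/46, 1013/317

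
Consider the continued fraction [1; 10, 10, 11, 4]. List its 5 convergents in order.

1/1, 11/10, 111/101, 1232/1121, 5039/4585

Using the convergent recurrence p_i = a_i*p_{i-1} + p_{i-2}, q_i = a_i*q_{i-1} + q_{i-2} with p_{-2}=0, p_{-1}=1, q_{-2}=1, q_{-1}=0:
  i=0: a_0=1, p_0 = 1*1 + 0 = 1, q_0 = 1*0 + 1 = 1.
  i=1: a_1=10, p_1 = 10*1 + 1 = 11, q_1 = 10*1 + 0 = 10.
  i=2: a_2=10, p_2 = 10*11 + 1 = 111, q_2 = 10*10 + 1 = 101.
  i=3: a_3=11, p_3 = 11*111 + 11 = 1232, q_3 = 11*101 + 10 = 1121.
  i=4: a_4=4, p_4 = 4*1232 + 111 = 5039, q_4 = 4*1121 + 101 = 4585.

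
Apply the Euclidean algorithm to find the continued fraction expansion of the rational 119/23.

[5; 5, 1, 3]

Run the Euclidean algorithm on 119 and 23; the successive quotients are the partial quotients a_0, a_1, ... (each step inverts the fractional part left over by the previous one):
  119 = 5*23 + 4, so a_0 = 5.
  23 = 5*4 + 3, so a_1 = 5.
  4 = 1*3 + 1, so a_2 = 1.
  3 = 3*1 + 0, so a_3 = 3.
The remainder reaches 0 after 4 divisions, so the expansion has 4 partial quotients, read off in order.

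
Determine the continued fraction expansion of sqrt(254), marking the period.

Write x_i = (sqrt(254) + m_i)/d_i with (m_0, d_0) = (0, 1). a_0 = floor(sqrt(254)) = 15, since 15^2 = 225 <= 254 < 256 = 16^2.
Iterate m_{i+1} = d_i*a_i - m_i, d_{i+1} = (254 - m_{i+1}^2)/d_i, a_{i+1} = floor((a_0 + m_{i+1})/d_{i+1}):
  m_1 = 1*15 - 0 = 15, d_1 = (254 - 15^2)/1 = 29/1 = 29, a_1 = floor((15 + 15)/29) = 1.
  m_2 = 29*1 - 15 = 14, d_2 = (254 - 14^2)/29 = 58/29 = 2, a_2 = floor((15 + 14)/2) = 14.
  m_3 = 2*14 - 14 = 14, d_3 = (254 - 14^2)/2 = 58/2 = 29, a_3 = floor((15 + 14)/29) = 1.
  m_4 = 29*1 - 14 = 15, d_4 = (254 - 15^2)/29 = 29/29 = 1, a_4 = floor((15 + 15)/1) = 30.
  m_5 = 1*30 - 15 = 15, d_5 = (254 - 15^2)/1 = 29/1 = 29: (m_5, d_5) = (m_1, d_1) = (15, 29), so from here the quotients repeat a_1, ..., a_4; the period length is 4.
Hence the expansion of sqrt(254) is a_0 = 15 followed by the repeating block 1, 14, 1, 30 (period 4).

[15; (1, 14, 1, 30)]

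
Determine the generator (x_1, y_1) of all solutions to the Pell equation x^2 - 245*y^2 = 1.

First expand sqrt(245) as a continued fraction. With x_i = (sqrt(245) + m_i)/d_i and (m_0, d_0) = (0, 1): a_0 = floor(sqrt(245)) = 15, since 15^2 = 225 <= 245 < 256 = 16^2.
Iterate m_{i+1} = d_i*a_i - m_i, d_{i+1} = (245 - m_{i+1}^2)/d_i, a_{i+1} = floor((a_0 + m_{i+1})/d_{i+1}):
  m_1 = 1*15 - 0 = 15, d_1 = (245 - 15^2)/1 = 20/1 = 20, a_1 = floor((15 + 15)/20) = 1.
  m_2 = 20*1 - 15 = 5, d_2 = (245 - 5^2)/20 = 220/20 = 11, a_2 = floor((15 + 5)/11) = 1.
  m_3 = 11*1 - 5 = 6, d_3 = (245 - 6^2)/11 = 209/11 = 19, a_3 = floor((15 + 6)/19) = 1.
  m_4 = 19*1 - 6 = 13, d_4 = (245 - 13^2)/19 = 76/19 = 4, a_4 = floor((15 + 13)/4) = 7.
  m_5 = 4*7 - 13 = 15, d_5 = (245 - 15^2)/4 = 20/4 = 5, a_5 = floor((15 + 15)/5) = 6.
  m_6 = 5*6 - 15 = 15, d_6 = (245 - 15^2)/5 = 20/5 = 4, a_6 = floor((15 + 15)/4) = 7.
  m_7 = 4*7 - 15 = 13, d_7 = (245 - 13^2)/4 = 76/4 = 19, a_7 = floor((15 + 13)/19) = 1.
  m_8 = 19*1 - 13 = 6, d_8 = (245 - 6^2)/19 = 209/19 = 11, a_8 = floor((15 + 6)/11) = 1.
  m_9 = 11*1 - 6 = 5, d_9 = (245 - 5^2)/11 = 220/11 = 20, a_9 = floor((15 + 5)/20) = 1.
  m_10 = 20*1 - 5 = 15, d_10 = (245 - 15^2)/20 = 20/20 = 1, a_10 = floor((15 + 15)/1) = 30.
  m_11 = 1*30 - 15 = 15, d_11 = (245 - 15^2)/1 = 20/1 = 20: (m_11, d_11) = (m_1, d_1) = (15, 20), so from here the quotients repeat a_1, ..., a_10; the period length is 10.
So sqrt(245) = [15; (1, 1, 1, 7, 6, 7, 1, 1, 1, 30)] with period length k = 10.
k is even, so the fundamental solution of x^2 - 245y^2 = 1 is (p_{k-1}, q_{k-1}) = (p_9, q_9); compute convergents through index 9.
Convergents (p_i = a_i*p_{i-1} + p_{i-2}, q_i = a_i*q_{i-1} + q_{i-2} with p_{-2}=0, p_{-1}=1, q_{-2}=1, q_{-1}=0):
  i=0: a_0=15, p_0 = 15*1 + 0 = 15, q_0 = 15*0 + 1 = 1.
  i=1: a_1=1, p_1 = 1*15 + 1 = 16, q_1 = 1*1 + 0 = 1.
  i=2: a_2=1, p_2 = 1*16 + 15 = 31, q_2 = 1*1 + 1 = 2.
  i=3: a_3=1, p_3 = 1*31 + 16 = 47, q_3 = 1*2 + 1 = 3.
  i=4: a_4=7, p_4 = 7*47 + 31 = 360, q_4 = 7*3 + 2 = 23.
  i=5: a_5=6, p_5 = 6*360 + 47 = 2207, q_5 = 6*23 + 3 = 141.
  i=6: a_6=7, p_6 = 7*2207 + 360 = 15809, q_6 = 7*141 + 23 = 1010.
  i=7: a_7=1, p_7 = 1*15809 + 2207 = 18016, q_7 = 1*1010 + 141 = 1151.
  i=8: a_8=1, p_8 = 1*18016 + 15809 = 33825, q_8 = 1*1151 + 1010 = 2161.
  i=9: a_9=1, p_9 = 1*33825 + 18016 = 51841, q_9 = 1*2161 + 1151 = 3312.
Check: 51841^2 - 245*3312^2 = 2687489281 - 2687489280 = 1, so (x, y) = (51841, 3312) solves the equation, and by the theorem it is the least positive solution.

(x, y) = (51841, 3312)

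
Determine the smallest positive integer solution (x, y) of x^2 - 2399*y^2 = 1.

(x, y) = (2400, 49)

First expand sqrt(2399) as a continued fraction. With x_i = (sqrt(2399) + m_i)/d_i and (m_0, d_0) = (0, 1): a_0 = floor(sqrt(2399)) = 48, since 48^2 = 2304 <= 2399 < 2401 = 49^2.
Iterate m_{i+1} = d_i*a_i - m_i, d_{i+1} = (2399 - m_{i+1}^2)/d_i, a_{i+1} = floor((a_0 + m_{i+1})/d_{i+1}):
  m_1 = 1*48 - 0 = 48, d_1 = (2399 - 48^2)/1 = 95/1 = 95, a_1 = floor((48 + 48)/95) = 1.
  m_2 = 95*1 - 48 = 47, d_2 = (2399 - 47^2)/95 = 190/95 = 2, a_2 = floor((48 + 47)/2) = 47.
  m_3 = 2*47 - 47 = 47, d_3 = (2399 - 47^2)/2 = 190/2 = 95, a_3 = floor((48 + 47)/95) = 1.
  m_4 = 95*1 - 47 = 48, d_4 = (2399 - 48^2)/95 = 95/95 = 1, a_4 = floor((48 + 48)/1) = 96.
  m_5 = 1*96 - 48 = 48, d_5 = (2399 - 48^2)/1 = 95/1 = 95: (m_5, d_5) = (m_1, d_1) = (48, 95), so from here the quotients repeat a_1, ..., a_4; the period length is 4.
So sqrt(2399) = [48; (1, 47, 1, 96)] with period length k = 4.
k is even, so the fundamental solution of x^2 - 2399y^2 = 1 is (p_{k-1}, q_{k-1}) = (p_3, q_3); compute convergents through index 3.
Convergents (p_i = a_i*p_{i-1} + p_{i-2}, q_i = a_i*q_{i-1} + q_{i-2} with p_{-2}=0, p_{-1}=1, q_{-2}=1, q_{-1}=0):
  i=0: a_0=48, p_0 = 48*1 + 0 = 48, q_0 = 48*0 + 1 = 1.
  i=1: a_1=1, p_1 = 1*48 + 1 = 49, q_1 = 1*1 + 0 = 1.
  i=2: a_2=47, p_2 = 47*49 + 48 = 2351, q_2 = 47*1 + 1 = 48.
  i=3: a_3=1, p_3 = 1*2351 + 49 = 2400, q_3 = 1*48 + 1 = 49.
Check: 2400^2 - 2399*49^2 = 5760000 - 5759999 = 1, so (x, y) = (2400, 49) solves the equation, and by the theorem it is the least positive solution.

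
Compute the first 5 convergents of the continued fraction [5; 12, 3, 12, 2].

Using the convergent recurrence p_i = a_i*p_{i-1} + p_{i-2}, q_i = a_i*q_{i-1} + q_{i-2} with p_{-2}=0, p_{-1}=1, q_{-2}=1, q_{-1}=0:
  i=0: a_0=5, p_0 = 5*1 + 0 = 5, q_0 = 5*0 + 1 = 1.
  i=1: a_1=12, p_1 = 12*5 + 1 = 61, q_1 = 12*1 + 0 = 12.
  i=2: a_2=3, p_2 = 3*61 + 5 = 188, q_2 = 3*12 + 1 = 37.
  i=3: a_3=12, p_3 = 12*188 + 61 = 2317, q_3 = 12*37 + 12 = 456.
  i=4: a_4=2, p_4 = 2*2317 + 188 = 4822, q_4 = 2*456 + 37 = 949.

5/1, 61/12, 188/37, 2317/456, 4822/949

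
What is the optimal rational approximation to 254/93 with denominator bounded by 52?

71/26

Expand x = 254/93 as a continued fraction with the Euclidean algorithm:
  254 = 2*93 + 68, so a_0 = 2.
  93 = 1*68 + 25, so a_1 = 1.
  68 = 2*25 + 18, so a_2 = 2.
  25 = 1*18 + 7, so a_3 = 1.
  18 = 2*7 + 4, so a_4 = 2.
  7 = 1*4 + 3, so a_5 = 1.
  4 = 1*3 + 1, so a_6 = 1.
  3 = 3*1 + 0, so a_7 = 3.
so x = [2; 1, 2, 1, 2, 1, 1, 3].
Convergents (p_i = a_i*p_{i-1} + p_{i-2}, q_i = a_i*q_{i-1} + q_{i-2} with p_{-2}=0, p_{-1}=1, q_{-2}=1, q_{-1}=0), until the denominator exceeds 52:
  i=0: a_0=2, p_0 = 2*1 + 0 = 2, q_0 = 2*0 + 1 = 1.
  i=1: a_1=1, p_1 = 1*2 + 1 = 3, q_1 = 1*1 + 0 = 1.
  i=2: a_2=2, p_2 = 2*3 + 2 = 8, q_2 = 2*1 + 1 = 3.
  i=3: a_3=1, p_3 = 1*8 + 3 = 11, q_3 = 1*3 + 1 = 4.
  i=4: a_4=2, p_4 = 2*11 + 8 = 30, q_4 = 2*4 + 3 = 11.
  i=5: a_5=1, p_5 = 1*30 + 11 = 41, q_5 = 1*11 + 4 = 15.
  i=6: a_6=1, p_6 = 1*41 + 30 = 71, q_6 = 1*15 + 11 = 26.
  i=7: a_7=3, p_7 = 3*71 + 41 = 254, q_7 = 3*26 + 15 = 93.
q_7 = 93 > 52, so the last convergent with denominator <= 52 is p_6/q_6 = 71/26.
The closest fraction with denominator <= 52 is either p_6/q_6 or the intermediate fraction (k*p_6 + p_5)/(k*q_6 + q_5) with the largest k >= 1 whose denominator stays <= 52; these approach x as k grows, and every other convergent or intermediate fraction in range is farther away.
Largest k: floor((52 - q_5)/q_6) = floor((52 - 15)/26) = 1.
That gives (1*71 + 41)/(1*26 + 15) = 112/41.
Compare the errors: |x - 71/26| = |254*26 - 71*93|/(93*26) = 1/2418, and |x - 112/41| = |254*41 - 112*93|/(93*41) = 2/3813.
Cross-multiplying, 1*3813 = 3813 < 4836 = 2*2418, so 1/2418 is smaller: the convergent 71/26 is closer to x than 112/41.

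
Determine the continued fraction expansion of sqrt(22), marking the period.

[4; (1, 2, 4, 2, 1, 8)]

Write x_i = (sqrt(22) + m_i)/d_i with (m_0, d_0) = (0, 1). a_0 = floor(sqrt(22)) = 4, since 4^2 = 16 <= 22 < 25 = 5^2.
Iterate m_{i+1} = d_i*a_i - m_i, d_{i+1} = (22 - m_{i+1}^2)/d_i, a_{i+1} = floor((a_0 + m_{i+1})/d_{i+1}):
  m_1 = 1*4 - 0 = 4, d_1 = (22 - 4^2)/1 = 6/1 = 6, a_1 = floor((4 + 4)/6) = 1.
  m_2 = 6*1 - 4 = 2, d_2 = (22 - 2^2)/6 = 18/6 = 3, a_2 = floor((4 + 2)/3) = 2.
  m_3 = 3*2 - 2 = 4, d_3 = (22 - 4^2)/3 = 6/3 = 2, a_3 = floor((4 + 4)/2) = 4.
  m_4 = 2*4 - 4 = 4, d_4 = (22 - 4^2)/2 = 6/2 = 3, a_4 = floor((4 + 4)/3) = 2.
  m_5 = 3*2 - 4 = 2, d_5 = (22 - 2^2)/3 = 18/3 = 6, a_5 = floor((4 + 2)/6) = 1.
  m_6 = 6*1 - 2 = 4, d_6 = (22 - 4^2)/6 = 6/6 = 1, a_6 = floor((4 + 4)/1) = 8.
  m_7 = 1*8 - 4 = 4, d_7 = (22 - 4^2)/1 = 6/1 = 6: (m_7, d_7) = (m_1, d_1) = (4, 6), so from here the quotients repeat a_1, ..., a_6; the period length is 6.
Hence the expansion of sqrt(22) is a_0 = 4 followed by the repeating block 1, 2, 4, 2, 1, 8 (period 6).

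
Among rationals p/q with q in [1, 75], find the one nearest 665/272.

Expand x = 665/272 as a continued fraction with the Euclidean algorithm:
  665 = 2*272 + 121, so a_0 = 2.
  272 = 2*121 + 30, so a_1 = 2.
  121 = 4*30 + 1, so a_2 = 4.
  30 = 30*1 + 0, so a_3 = 30.
so x = [2; 2, 4, 30].
Convergents (p_i = a_i*p_{i-1} + p_{i-2}, q_i = a_i*q_{i-1} + q_{i-2} with p_{-2}=0, p_{-1}=1, q_{-2}=1, q_{-1}=0), until the denominator exceeds 75:
  i=0: a_0=2, p_0 = 2*1 + 0 = 2, q_0 = 2*0 + 1 = 1.
  i=1: a_1=2, p_1 = 2*2 + 1 = 5, q_1 = 2*1 + 0 = 2.
  i=2: a_2=4, p_2 = 4*5 + 2 = 22, q_2 = 4*2 + 1 = 9.
  i=3: a_3=30, p_3 = 30*22 + 5 = 665, q_3 = 30*9 + 2 = 272.
q_3 = 272 > 75, so the last convergent with denominator <= 75 is p_2/q_2 = 22/9.
The closest fraction with denominator <= 75 is either p_2/q_2 or the intermediate fraction (k*p_2 + p_1)/(k*q_2 + q_1) with the largest k >= 1 whose denominator stays <= 75; these approach x as k grows, and every other convergent or intermediate fraction in range is farther away.
Largest k: floor((75 - q_1)/q_2) = floor((75 - 2)/9) = 8.
That gives (8*22 + 5)/(8*9 + 2) = 181/74.
Compare the errors: |x - 22/9| = |665*9 - 22*272|/(272*9) = 1/2448, and |x - 181/74| = |665*74 - 181*272|/(272*74) = 22/20128.
Cross-multiplying, 1*20128 = 20128 < 53856 = 22*2448, so 1/2448 is smaller: the convergent 22/9 is closer to x than 181/74.

22/9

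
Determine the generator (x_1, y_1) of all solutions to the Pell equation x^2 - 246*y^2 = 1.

First expand sqrt(246) as a continued fraction. With x_i = (sqrt(246) + m_i)/d_i and (m_0, d_0) = (0, 1): a_0 = floor(sqrt(246)) = 15, since 15^2 = 225 <= 246 < 256 = 16^2.
Iterate m_{i+1} = d_i*a_i - m_i, d_{i+1} = (246 - m_{i+1}^2)/d_i, a_{i+1} = floor((a_0 + m_{i+1})/d_{i+1}):
  m_1 = 1*15 - 0 = 15, d_1 = (246 - 15^2)/1 = 21/1 = 21, a_1 = floor((15 + 15)/21) = 1.
  m_2 = 21*1 - 15 = 6, d_2 = (246 - 6^2)/21 = 210/21 = 10, a_2 = floor((15 + 6)/10) = 2.
  m_3 = 10*2 - 6 = 14, d_3 = (246 - 14^2)/10 = 50/10 = 5, a_3 = floor((15 + 14)/5) = 5.
  m_4 = 5*5 - 14 = 11, d_4 = (246 - 11^2)/5 = 125/5 = 25, a_4 = floor((15 + 11)/25) = 1.
  m_5 = 25*1 - 11 = 14, d_5 = (246 - 14^2)/25 = 50/25 = 2, a_5 = floor((15 + 14)/2) = 14.
  m_6 = 2*14 - 14 = 14, d_6 = (246 - 14^2)/2 = 50/2 = 25, a_6 = floor((15 + 14)/25) = 1.
  m_7 = 25*1 - 14 = 11, d_7 = (246 - 11^2)/25 = 125/25 = 5, a_7 = floor((15 + 11)/5) = 5.
  m_8 = 5*5 - 11 = 14, d_8 = (246 - 14^2)/5 = 50/5 = 10, a_8 = floor((15 + 14)/10) = 2.
  m_9 = 10*2 - 14 = 6, d_9 = (246 - 6^2)/10 = 210/10 = 21, a_9 = floor((15 + 6)/21) = 1.
  m_10 = 21*1 - 6 = 15, d_10 = (246 - 15^2)/21 = 21/21 = 1, a_10 = floor((15 + 15)/1) = 30.
  m_11 = 1*30 - 15 = 15, d_11 = (246 - 15^2)/1 = 21/1 = 21: (m_11, d_11) = (m_1, d_1) = (15, 21), so from here the quotients repeat a_1, ..., a_10; the period length is 10.
So sqrt(246) = [15; (1, 2, 5, 1, 14, 1, 5, 2, 1, 30)] with period length k = 10.
k is even, so the fundamental solution of x^2 - 246y^2 = 1 is (p_{k-1}, q_{k-1}) = (p_9, q_9); compute convergents through index 9.
Convergents (p_i = a_i*p_{i-1} + p_{i-2}, q_i = a_i*q_{i-1} + q_{i-2} with p_{-2}=0, p_{-1}=1, q_{-2}=1, q_{-1}=0):
  i=0: a_0=15, p_0 = 15*1 + 0 = 15, q_0 = 15*0 + 1 = 1.
  i=1: a_1=1, p_1 = 1*15 + 1 = 16, q_1 = 1*1 + 0 = 1.
  i=2: a_2=2, p_2 = 2*16 + 15 = 47, q_2 = 2*1 + 1 = 3.
  i=3: a_3=5, p_3 = 5*47 + 16 = 251, q_3 = 5*3 + 1 = 16.
  i=4: a_4=1, p_4 = 1*251 + 47 = 298, q_4 = 1*16 + 3 = 19.
  i=5: a_5=14, p_5 = 14*298 + 251 = 4423, q_5 = 14*19 + 16 = 282.
  i=6: a_6=1, p_6 = 1*4423 + 298 = 4721, q_6 = 1*282 + 19 = 301.
  i=7: a_7=5, p_7 = 5*4721 + 4423 = 28028, q_7 = 5*301 + 282 = 1787.
  i=8: a_8=2, p_8 = 2*28028 + 4721 = 60777, q_8 = 2*1787 + 301 = 3875.
  i=9: a_9=1, p_9 = 1*60777 + 28028 = 88805, q_9 = 1*3875 + 1787 = 5662.
Check: 88805^2 - 246*5662^2 = 7886328025 - 7886328024 = 1, so (x, y) = (88805, 5662) solves the equation, and by the theorem it is the least positive solution.

(x, y) = (88805, 5662)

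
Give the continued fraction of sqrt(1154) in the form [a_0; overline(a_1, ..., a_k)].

Write x_i = (sqrt(1154) + m_i)/d_i with (m_0, d_0) = (0, 1). a_0 = floor(sqrt(1154)) = 33, since 33^2 = 1089 <= 1154 < 1156 = 34^2.
Iterate m_{i+1} = d_i*a_i - m_i, d_{i+1} = (1154 - m_{i+1}^2)/d_i, a_{i+1} = floor((a_0 + m_{i+1})/d_{i+1}):
  m_1 = 1*33 - 0 = 33, d_1 = (1154 - 33^2)/1 = 65/1 = 65, a_1 = floor((33 + 33)/65) = 1.
  m_2 = 65*1 - 33 = 32, d_2 = (1154 - 32^2)/65 = 130/65 = 2, a_2 = floor((33 + 32)/2) = 32.
  m_3 = 2*32 - 32 = 32, d_3 = (1154 - 32^2)/2 = 130/2 = 65, a_3 = floor((33 + 32)/65) = 1.
  m_4 = 65*1 - 32 = 33, d_4 = (1154 - 33^2)/65 = 65/65 = 1, a_4 = floor((33 + 33)/1) = 66.
  m_5 = 1*66 - 33 = 33, d_5 = (1154 - 33^2)/1 = 65/1 = 65: (m_5, d_5) = (m_1, d_1) = (33, 65), so from here the quotients repeat a_1, ..., a_4; the period length is 4.
Hence the expansion of sqrt(1154) is a_0 = 33 followed by the repeating block 1, 32, 1, 66 (period 4).

[33; overline(1, 32, 1, 66)]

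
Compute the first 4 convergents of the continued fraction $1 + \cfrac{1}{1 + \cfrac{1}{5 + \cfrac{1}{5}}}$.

Using the convergent recurrence p_i = a_i*p_{i-1} + p_{i-2}, q_i = a_i*q_{i-1} + q_{i-2} with p_{-2}=0, p_{-1}=1, q_{-2}=1, q_{-1}=0:
  i=0: a_0=1, p_0 = 1*1 + 0 = 1, q_0 = 1*0 + 1 = 1.
  i=1: a_1=1, p_1 = 1*1 + 1 = 2, q_1 = 1*1 + 0 = 1.
  i=2: a_2=5, p_2 = 5*2 + 1 = 11, q_2 = 5*1 + 1 = 6.
  i=3: a_3=5, p_3 = 5*11 + 2 = 57, q_3 = 5*6 + 1 = 31.

1/1, 2/1, 11/6, 57/31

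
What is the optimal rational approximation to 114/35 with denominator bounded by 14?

Expand x = 114/35 as a continued fraction with the Euclidean algorithm:
  114 = 3*35 + 9, so a_0 = 3.
  35 = 3*9 + 8, so a_1 = 3.
  9 = 1*8 + 1, so a_2 = 1.
  8 = 8*1 + 0, so a_3 = 8.
so x = [3; 3, 1, 8].
Convergents (p_i = a_i*p_{i-1} + p_{i-2}, q_i = a_i*q_{i-1} + q_{i-2} with p_{-2}=0, p_{-1}=1, q_{-2}=1, q_{-1}=0), until the denominator exceeds 14:
  i=0: a_0=3, p_0 = 3*1 + 0 = 3, q_0 = 3*0 + 1 = 1.
  i=1: a_1=3, p_1 = 3*3 + 1 = 10, q_1 = 3*1 + 0 = 3.
  i=2: a_2=1, p_2 = 1*10 + 3 = 13, q_2 = 1*3 + 1 = 4.
  i=3: a_3=8, p_3 = 8*13 + 10 = 114, q_3 = 8*4 + 3 = 35.
q_3 = 35 > 14, so the last convergent with denominator <= 14 is p_2/q_2 = 13/4.
The closest fraction with denominator <= 14 is either p_2/q_2 or the intermediate fraction (k*p_2 + p_1)/(k*q_2 + q_1) with the largest k >= 1 whose denominator stays <= 14; these approach x as k grows, and every other convergent or intermediate fraction in range is farther away.
Largest k: floor((14 - q_1)/q_2) = floor((14 - 3)/4) = 2.
That gives (2*13 + 10)/(2*4 + 3) = 36/11.
Compare the errors: |x - 13/4| = |114*4 - 13*35|/(35*4) = 1/140, and |x - 36/11| = |114*11 - 36*35|/(35*11) = 6/385.
Cross-multiplying, 1*385 = 385 < 840 = 6*140, so 1/140 is smaller: the convergent 13/4 is closer to x than 36/11.

13/4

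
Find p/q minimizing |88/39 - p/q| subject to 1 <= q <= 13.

9/4

Expand x = 88/39 as a continued fraction with the Euclidean algorithm:
  88 = 2*39 + 10, so a_0 = 2.
  39 = 3*10 + 9, so a_1 = 3.
  10 = 1*9 + 1, so a_2 = 1.
  9 = 9*1 + 0, so a_3 = 9.
so x = [2; 3, 1, 9].
Convergents (p_i = a_i*p_{i-1} + p_{i-2}, q_i = a_i*q_{i-1} + q_{i-2} with p_{-2}=0, p_{-1}=1, q_{-2}=1, q_{-1}=0), until the denominator exceeds 13:
  i=0: a_0=2, p_0 = 2*1 + 0 = 2, q_0 = 2*0 + 1 = 1.
  i=1: a_1=3, p_1 = 3*2 + 1 = 7, q_1 = 3*1 + 0 = 3.
  i=2: a_2=1, p_2 = 1*7 + 2 = 9, q_2 = 1*3 + 1 = 4.
  i=3: a_3=9, p_3 = 9*9 + 7 = 88, q_3 = 9*4 + 3 = 39.
q_3 = 39 > 13, so the last convergent with denominator <= 13 is p_2/q_2 = 9/4.
The closest fraction with denominator <= 13 is either p_2/q_2 or the intermediate fraction (k*p_2 + p_1)/(k*q_2 + q_1) with the largest k >= 1 whose denominator stays <= 13; these approach x as k grows, and every other convergent or intermediate fraction in range is farther away.
Largest k: floor((13 - q_1)/q_2) = floor((13 - 3)/4) = 2.
That gives (2*9 + 7)/(2*4 + 3) = 25/11.
Compare the errors: |x - 9/4| = |88*4 - 9*39|/(39*4) = 1/156, and |x - 25/11| = |88*11 - 25*39|/(39*11) = 7/429.
Cross-multiplying, 1*429 = 429 < 1092 = 7*156, so 1/156 is smaller: the convergent 9/4 is closer to x than 25/11.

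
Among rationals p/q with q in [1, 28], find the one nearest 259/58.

67/15

Expand x = 259/58 as a continued fraction with the Euclidean algorithm:
  259 = 4*58 + 27, so a_0 = 4.
  58 = 2*27 + 4, so a_1 = 2.
  27 = 6*4 + 3, so a_2 = 6.
  4 = 1*3 + 1, so a_3 = 1.
  3 = 3*1 + 0, so a_4 = 3.
so x = [4; 2, 6, 1, 3].
Convergents (p_i = a_i*p_{i-1} + p_{i-2}, q_i = a_i*q_{i-1} + q_{i-2} with p_{-2}=0, p_{-1}=1, q_{-2}=1, q_{-1}=0), until the denominator exceeds 28:
  i=0: a_0=4, p_0 = 4*1 + 0 = 4, q_0 = 4*0 + 1 = 1.
  i=1: a_1=2, p_1 = 2*4 + 1 = 9, q_1 = 2*1 + 0 = 2.
  i=2: a_2=6, p_2 = 6*9 + 4 = 58, q_2 = 6*2 + 1 = 13.
  i=3: a_3=1, p_3 = 1*58 + 9 = 67, q_3 = 1*13 + 2 = 15.
  i=4: a_4=3, p_4 = 3*67 + 58 = 259, q_4 = 3*15 + 13 = 58.
q_4 = 58 > 28, so the last convergent with denominator <= 28 is p_3/q_3 = 67/15.
The closest fraction with denominator <= 28 is either p_3/q_3 or the intermediate fraction (k*p_3 + p_2)/(k*q_3 + q_2) with the largest k >= 1 whose denominator stays <= 28; these approach x as k grows, and every other convergent or intermediate fraction in range is farther away.
Largest k: floor((28 - q_2)/q_3) = floor((28 - 13)/15) = 1.
That gives (1*67 + 58)/(1*15 + 13) = 125/28.
Compare the errors: |x - 67/15| = |259*15 - 67*58|/(58*15) = 1/870, and |x - 125/28| = |259*28 - 125*58|/(58*28) = 2/1624.
Cross-multiplying, 1*1624 = 1624 < 1740 = 2*870, so 1/870 is smaller: the convergent 67/15 is closer to x than 125/28.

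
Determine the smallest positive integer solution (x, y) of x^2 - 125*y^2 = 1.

(x, y) = (930249, 83204)

First expand sqrt(125) as a continued fraction. With x_i = (sqrt(125) + m_i)/d_i and (m_0, d_0) = (0, 1): a_0 = floor(sqrt(125)) = 11, since 11^2 = 121 <= 125 < 144 = 12^2.
Iterate m_{i+1} = d_i*a_i - m_i, d_{i+1} = (125 - m_{i+1}^2)/d_i, a_{i+1} = floor((a_0 + m_{i+1})/d_{i+1}):
  m_1 = 1*11 - 0 = 11, d_1 = (125 - 11^2)/1 = 4/1 = 4, a_1 = floor((11 + 11)/4) = 5.
  m_2 = 4*5 - 11 = 9, d_2 = (125 - 9^2)/4 = 44/4 = 11, a_2 = floor((11 + 9)/11) = 1.
  m_3 = 11*1 - 9 = 2, d_3 = (125 - 2^2)/11 = 121/11 = 11, a_3 = floor((11 + 2)/11) = 1.
  m_4 = 11*1 - 2 = 9, d_4 = (125 - 9^2)/11 = 44/11 = 4, a_4 = floor((11 + 9)/4) = 5.
  m_5 = 4*5 - 9 = 11, d_5 = (125 - 11^2)/4 = 4/4 = 1, a_5 = floor((11 + 11)/1) = 22.
  m_6 = 1*22 - 11 = 11, d_6 = (125 - 11^2)/1 = 4/1 = 4: (m_6, d_6) = (m_1, d_1) = (11, 4), so from here the quotients repeat a_1, ..., a_5; the period length is 5.
So sqrt(125) = [11; (5, 1, 1, 5, 22)] with period length k = 5.
k is odd, so (p_{k-1}, q_{k-1}) only solves x^2 - 125y^2 = -1 and the fundamental solution of x^2 - 125y^2 = 1 is (p_{2k-1}, q_{2k-1}) = (p_9, q_9); compute convergents through index 9, running through the period twice.
Convergents (p_i = a_i*p_{i-1} + p_{i-2}, q_i = a_i*q_{i-1} + q_{i-2} with p_{-2}=0, p_{-1}=1, q_{-2}=1, q_{-1}=0):
  i=0: a_0=11, p_0 = 11*1 + 0 = 11, q_0 = 11*0 + 1 = 1.
  i=1: a_1=5, p_1 = 5*11 + 1 = 56, q_1 = 5*1 + 0 = 5.
  i=2: a_2=1, p_2 = 1*56 + 11 = 67, q_2 = 1*5 + 1 = 6.
  i=3: a_3=1, p_3 = 1*67 + 56 = 123, q_3 = 1*6 + 5 = 11.
  i=4: a_4=5, p_4 = 5*123 + 67 = 682, q_4 = 5*11 + 6 = 61.
  i=5: a_5=22, p_5 = 22*682 + 123 = 15127, q_5 = 22*61 + 11 = 1353.
  i=6: a_6=5, p_6 = 5*15127 + 682 = 76317, q_6 = 5*1353 + 61 = 6826.
  i=7: a_7=1, p_7 = 1*76317 + 15127 = 91444, q_7 = 1*6826 + 1353 = 8179.
  i=8: a_8=1, p_8 = 1*91444 + 76317 = 167761, q_8 = 1*8179 + 6826 = 15005.
  i=9: a_9=5, p_9 = 5*167761 + 91444 = 930249, q_9 = 5*15005 + 8179 = 83204.
Indeed p_4^2 - 125*q_4^2 = 465124 - 465125 = -1, not +1.
Check: 930249^2 - 125*83204^2 = 865363202001 - 865363202000 = 1, so (x, y) = (930249, 83204) solves the equation, and by the theorem it is the least positive solution.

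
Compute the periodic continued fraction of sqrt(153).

Write x_i = (sqrt(153) + m_i)/d_i with (m_0, d_0) = (0, 1). a_0 = floor(sqrt(153)) = 12, since 12^2 = 144 <= 153 < 169 = 13^2.
Iterate m_{i+1} = d_i*a_i - m_i, d_{i+1} = (153 - m_{i+1}^2)/d_i, a_{i+1} = floor((a_0 + m_{i+1})/d_{i+1}):
  m_1 = 1*12 - 0 = 12, d_1 = (153 - 12^2)/1 = 9/1 = 9, a_1 = floor((12 + 12)/9) = 2.
  m_2 = 9*2 - 12 = 6, d_2 = (153 - 6^2)/9 = 117/9 = 13, a_2 = floor((12 + 6)/13) = 1.
  m_3 = 13*1 - 6 = 7, d_3 = (153 - 7^2)/13 = 104/13 = 8, a_3 = floor((12 + 7)/8) = 2.
  m_4 = 8*2 - 7 = 9, d_4 = (153 - 9^2)/8 = 72/8 = 9, a_4 = floor((12 + 9)/9) = 2.
  m_5 = 9*2 - 9 = 9, d_5 = (153 - 9^2)/9 = 72/9 = 8, a_5 = floor((12 + 9)/8) = 2.
  m_6 = 8*2 - 9 = 7, d_6 = (153 - 7^2)/8 = 104/8 = 13, a_6 = floor((12 + 7)/13) = 1.
  m_7 = 13*1 - 7 = 6, d_7 = (153 - 6^2)/13 = 117/13 = 9, a_7 = floor((12 + 6)/9) = 2.
  m_8 = 9*2 - 6 = 12, d_8 = (153 - 12^2)/9 = 9/9 = 1, a_8 = floor((12 + 12)/1) = 24.
  m_9 = 1*24 - 12 = 12, d_9 = (153 - 12^2)/1 = 9/1 = 9: (m_9, d_9) = (m_1, d_1) = (12, 9), so from here the quotients repeat a_1, ..., a_8; the period length is 8.
Hence the expansion of sqrt(153) is a_0 = 12 followed by the repeating block 2, 1, 2, 2, 2, 1, 2, 24 (period 8).

[12; (2, 1, 2, 2, 2, 1, 2, 24)]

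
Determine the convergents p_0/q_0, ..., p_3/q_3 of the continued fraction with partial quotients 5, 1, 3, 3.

Using the convergent recurrence p_i = a_i*p_{i-1} + p_{i-2}, q_i = a_i*q_{i-1} + q_{i-2} with p_{-2}=0, p_{-1}=1, q_{-2}=1, q_{-1}=0:
  i=0: a_0=5, p_0 = 5*1 + 0 = 5, q_0 = 5*0 + 1 = 1.
  i=1: a_1=1, p_1 = 1*5 + 1 = 6, q_1 = 1*1 + 0 = 1.
  i=2: a_2=3, p_2 = 3*6 + 5 = 23, q_2 = 3*1 + 1 = 4.
  i=3: a_3=3, p_3 = 3*23 + 6 = 75, q_3 = 3*4 + 1 = 13.

5/1, 6/1, 23/4, 75/13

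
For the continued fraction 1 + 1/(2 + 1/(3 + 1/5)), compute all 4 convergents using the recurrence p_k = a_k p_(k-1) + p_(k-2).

Using the convergent recurrence p_i = a_i*p_{i-1} + p_{i-2}, q_i = a_i*q_{i-1} + q_{i-2} with p_{-2}=0, p_{-1}=1, q_{-2}=1, q_{-1}=0:
  i=0: a_0=1, p_0 = 1*1 + 0 = 1, q_0 = 1*0 + 1 = 1.
  i=1: a_1=2, p_1 = 2*1 + 1 = 3, q_1 = 2*1 + 0 = 2.
  i=2: a_2=3, p_2 = 3*3 + 1 = 10, q_2 = 3*2 + 1 = 7.
  i=3: a_3=5, p_3 = 5*10 + 3 = 53, q_3 = 5*7 + 2 = 37.

1/1, 3/2, 10/7, 53/37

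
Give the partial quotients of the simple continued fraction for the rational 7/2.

[3; 2]

Run the Euclidean algorithm on 7 and 2; the successive quotients are the partial quotients a_0, a_1, ... (each step inverts the fractional part left over by the previous one):
  7 = 3*2 + 1, so a_0 = 3.
  2 = 2*1 + 0, so a_1 = 2.
The remainder reaches 0 after 2 divisions, so the expansion has 2 partial quotients, read off in order.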